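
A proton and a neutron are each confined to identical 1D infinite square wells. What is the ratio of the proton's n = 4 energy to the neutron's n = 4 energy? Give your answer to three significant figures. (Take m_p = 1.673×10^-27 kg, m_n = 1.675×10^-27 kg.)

E_n ∝ 1/m at fixed n and L, so the ratio is m_n/m_p = 1.675×10^-27/1.673×10^-27 = 1.00.

1.00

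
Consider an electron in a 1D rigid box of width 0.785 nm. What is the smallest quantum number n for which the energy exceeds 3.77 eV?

n = 3

E_1 = h²/(8m_eL²) = 9.777×10^-20 J = 0.6103 eV.
Need n² > 3.77/0.6103 = 6.177, i.e. n > 2.485.
The smallest integer satisfying this is n = 3.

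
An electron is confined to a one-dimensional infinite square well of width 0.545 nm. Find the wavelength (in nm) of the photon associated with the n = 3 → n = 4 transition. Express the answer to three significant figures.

E_1 = h²/(8m_eL²) = 2.028×10^-19 J, so ΔE = (4² − 3²)E_1 = 1.420×10^-18 J.
λ = hc/ΔE = (6.626×10^-34·2.998×10^8)/1.420×10^-18 = 1.40×10^-7 m = 140 nm.

λ = 140 nm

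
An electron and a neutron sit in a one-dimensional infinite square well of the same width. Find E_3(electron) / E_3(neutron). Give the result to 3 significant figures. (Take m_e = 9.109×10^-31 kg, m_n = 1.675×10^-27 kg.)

1.84×10^3

E_n ∝ 1/m at fixed n and L, so the ratio is m_n/m_e = 1.675×10^-27/9.109×10^-31 = 1.84×10^3.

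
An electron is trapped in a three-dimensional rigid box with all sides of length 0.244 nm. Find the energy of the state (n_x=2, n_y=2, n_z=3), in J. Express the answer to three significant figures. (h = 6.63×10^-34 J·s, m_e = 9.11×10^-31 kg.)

For a 3D rectangular well E = (h²/8m_e)·Σ n_i²/L_i² = (6.63×10^-34)²/(8·9.11×10^-31) · [2²/(0.244 nm)² + 2²/(0.244 nm)² + 3²/(0.244 nm)²].
Evaluating gives E = 1.72×10^-17 J.

E = 1.72×10^-17 J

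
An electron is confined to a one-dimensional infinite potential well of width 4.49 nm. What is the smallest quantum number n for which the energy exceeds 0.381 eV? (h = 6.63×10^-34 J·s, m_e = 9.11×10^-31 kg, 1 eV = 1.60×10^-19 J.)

n = 5

E_1 = h²/(8m_eL²) = 2.992×10^-21 J = 0.01870 eV.
Need n² > 0.381/0.01870 = 20.37, i.e. n > 4.513.
The smallest integer satisfying this is n = 5.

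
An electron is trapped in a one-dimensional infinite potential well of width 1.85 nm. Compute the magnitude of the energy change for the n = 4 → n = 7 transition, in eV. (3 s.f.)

|ΔE| = 3.63 eV

E_1 = h²/(8m_eL²) = 1.760×10^-20 J.
|ΔE| = |4² − 7²|·E_1 = 33·1.760×10^-20 J = 5.808×10^-19 J = 3.63 eV.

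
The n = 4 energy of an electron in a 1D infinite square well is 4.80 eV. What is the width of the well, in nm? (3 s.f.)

L = 1.12 nm

From E_n = n²h²/(8m_eL²), L = n·h/√(8m_eE_n).
E_4 = 4.80 eV = 7.690×10^-19 J, so L = 4·6.626×10^-34/√(8·9.109×10^-31·7.690×10^-19) = 1.12×10^-9 m = 1.12 nm.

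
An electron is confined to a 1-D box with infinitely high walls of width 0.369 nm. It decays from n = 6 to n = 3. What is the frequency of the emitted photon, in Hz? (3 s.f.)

E_1 = h²/(8m_eL²) = 4.425×10^-19 J and ΔE = (6² − 3²)E_1 = 1.195×10^-17 J.
f = ΔE/h = 1.195×10^-17/6.626×10^-34 = 1.80×10^16 Hz.

f = 1.80×10^16 Hz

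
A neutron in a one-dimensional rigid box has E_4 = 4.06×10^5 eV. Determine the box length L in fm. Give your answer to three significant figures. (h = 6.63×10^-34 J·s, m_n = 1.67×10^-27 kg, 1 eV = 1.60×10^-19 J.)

From E_n = n²h²/(8m_nL²), L = n·h/√(8m_nE_n).
E_4 = 4.06×10^5 eV = 6.496×10^-14 J, so L = 4·6.63×10^-34/√(8·1.67×10^-27·6.496×10^-14) = 9.00×10^-14 m = 90.0 fm.

L = 90.0 fm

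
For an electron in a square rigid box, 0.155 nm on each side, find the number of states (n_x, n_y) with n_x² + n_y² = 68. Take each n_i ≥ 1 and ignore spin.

The level has n_x² + n_y² = 68. The ordered positive-integer solutions are (2, 8), (8, 2).
That gives 2 states.

degeneracy = 2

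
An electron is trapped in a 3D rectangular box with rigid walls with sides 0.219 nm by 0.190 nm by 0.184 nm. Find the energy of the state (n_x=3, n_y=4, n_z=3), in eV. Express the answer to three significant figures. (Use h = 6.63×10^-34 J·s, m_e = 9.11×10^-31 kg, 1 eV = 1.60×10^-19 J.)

For a 3D rectangular well E = (h²/8m_e)·Σ n_i²/L_i² = (6.63×10^-34)²/(8·9.11×10^-31) · [3²/(0.219 nm)² + 4²/(0.190 nm)² + 3²/(0.184 nm)²].
Evaluating gives E = 5.408×10^-17 J = 338 eV.

E = 338 eV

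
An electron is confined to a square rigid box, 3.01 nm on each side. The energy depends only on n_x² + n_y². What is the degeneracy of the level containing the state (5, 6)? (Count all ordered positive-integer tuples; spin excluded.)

degeneracy = 2

The level has n_x² + n_y² = 61. The ordered positive-integer solutions are (5, 6), (6, 5).
That gives 2 states.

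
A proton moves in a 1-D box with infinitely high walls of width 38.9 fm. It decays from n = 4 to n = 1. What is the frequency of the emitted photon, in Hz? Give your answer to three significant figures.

f = 4.91×10^20 Hz

E_1 = h²/(8m_pL²) = 2.168×10^-14 J and ΔE = (4² − 1²)E_1 = 3.252×10^-13 J.
f = ΔE/h = 3.252×10^-13/6.626×10^-34 = 4.91×10^20 Hz.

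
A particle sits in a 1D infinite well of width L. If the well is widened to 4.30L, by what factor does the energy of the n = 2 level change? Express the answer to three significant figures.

E_n ∝ 1/L², so the energy scales by 1/4.30² = 0.0541.

0.0541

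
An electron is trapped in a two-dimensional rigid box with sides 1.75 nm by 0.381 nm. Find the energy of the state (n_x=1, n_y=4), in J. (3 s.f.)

E = 6.66×10^-18 J

For a 2D rectangular well E = (h²/8m_e)·Σ n_i²/L_i² = (6.626×10^-34)²/(8·9.109×10^-31) · [1²/(1.75 nm)² + 4²/(0.381 nm)²].
Evaluating gives E = 6.66×10^-18 J.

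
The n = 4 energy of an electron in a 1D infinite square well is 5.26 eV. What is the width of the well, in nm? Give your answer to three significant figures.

L = 1.07 nm

From E_n = n²h²/(8m_eL²), L = n·h/√(8m_eE_n).
E_4 = 5.26 eV = 8.427×10^-19 J, so L = 4·6.626×10^-34/√(8·9.109×10^-31·8.427×10^-19) = 1.07×10^-9 m = 1.07 nm.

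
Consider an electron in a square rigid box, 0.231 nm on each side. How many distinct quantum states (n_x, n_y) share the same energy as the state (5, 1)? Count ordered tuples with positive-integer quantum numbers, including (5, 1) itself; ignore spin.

degeneracy = 2

The level has n_x² + n_y² = 26. The ordered positive-integer solutions are (1, 5), (5, 1).
That gives 2 states.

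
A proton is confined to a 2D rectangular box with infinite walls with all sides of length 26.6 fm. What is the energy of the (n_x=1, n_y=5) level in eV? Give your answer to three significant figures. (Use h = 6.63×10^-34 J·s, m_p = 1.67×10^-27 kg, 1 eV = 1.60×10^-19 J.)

For a 2D rectangular well E = (h²/8m_p)·Σ n_i²/L_i² = (6.63×10^-34)²/(8·1.67×10^-27) · [1²/(26.6 fm)² + 5²/(26.6 fm)²].
Evaluating gives E = 1.209×10^-12 J = 7.56×10^6 eV.

E = 7.56×10^6 eV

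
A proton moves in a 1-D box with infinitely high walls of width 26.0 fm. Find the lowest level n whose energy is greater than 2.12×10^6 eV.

n = 3

E_1 = h²/(8m_pL²) = 4.853×10^-14 J = 3.029×10^5 eV.
Need n² > 2.12×10^6/3.029×10^5 = 6.999, i.e. n > 2.646.
The smallest integer satisfying this is n = 3.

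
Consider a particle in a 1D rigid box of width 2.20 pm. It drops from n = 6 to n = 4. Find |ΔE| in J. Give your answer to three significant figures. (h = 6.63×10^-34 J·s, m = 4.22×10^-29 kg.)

E_1 = h²/(8mL²) = 2.690×10^-16 J.
|ΔE| = |6² − 4²|·E_1 = 20·2.690×10^-16 J = 5.38×10^-15 J.

|ΔE| = 5.38×10^-15 J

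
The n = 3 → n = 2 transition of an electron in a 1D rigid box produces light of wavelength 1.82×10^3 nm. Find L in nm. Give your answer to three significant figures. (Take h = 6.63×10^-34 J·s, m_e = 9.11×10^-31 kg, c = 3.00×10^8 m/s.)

L = 1.66 nm

The photon carries ΔE = hc/λ = 6.63×10^-34·3.00×10^8/1.82×10^-6 m = 1.093×10^-19 J.
Since ΔE = (3² − 2²)E_1, E_1 = 2.186×10^-20 J, and L = h/√(8m_eE_1) = 1.66×10^-9 m = 1.66 nm.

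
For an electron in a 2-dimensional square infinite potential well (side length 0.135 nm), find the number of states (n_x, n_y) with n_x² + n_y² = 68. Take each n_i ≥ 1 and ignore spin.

The level has n_x² + n_y² = 68. The ordered positive-integer solutions are (2, 8), (8, 2).
That gives 2 states.

degeneracy = 2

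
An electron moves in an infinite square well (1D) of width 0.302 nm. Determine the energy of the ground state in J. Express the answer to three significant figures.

E_1 = 6.61×10^-19 J

For an infinite well E_n = n²h²/(8m_eL²), so E_1 = h²/(8m_eL²) = (6.626×10^-34)²/(8·9.109×10^-31·(3.02×10^-10 m)²) = 6.606×10^-19 J.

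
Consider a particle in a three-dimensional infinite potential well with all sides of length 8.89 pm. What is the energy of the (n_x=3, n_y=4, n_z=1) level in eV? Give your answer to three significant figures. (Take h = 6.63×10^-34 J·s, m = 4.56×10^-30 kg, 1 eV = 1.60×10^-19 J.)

E = 2.48×10^4 eV

For a 3D rectangular well E = (h²/8m)·Σ n_i²/L_i² = (6.63×10^-34)²/(8·4.56×10^-30) · [3²/(8.89 pm)² + 4²/(8.89 pm)² + 1²/(8.89 pm)²].
Evaluating gives E = 3.964×10^-15 J = 2.48×10^4 eV.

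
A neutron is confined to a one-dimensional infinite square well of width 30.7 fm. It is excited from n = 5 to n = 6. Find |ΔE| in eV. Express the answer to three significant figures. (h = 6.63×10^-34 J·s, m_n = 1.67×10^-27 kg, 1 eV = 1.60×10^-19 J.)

E_1 = h²/(8m_nL²) = 3.491×10^-14 J.
|ΔE| = |5² − 6²|·E_1 = 11·3.491×10^-14 J = 3.840×10^-13 J = 2.40×10^6 eV.

|ΔE| = 2.40×10^6 eV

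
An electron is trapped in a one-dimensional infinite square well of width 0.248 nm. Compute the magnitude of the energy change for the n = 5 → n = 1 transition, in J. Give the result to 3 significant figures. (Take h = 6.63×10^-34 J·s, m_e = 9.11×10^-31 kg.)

|ΔE| = 2.35×10^-17 J

E_1 = h²/(8m_eL²) = 9.807×10^-19 J.
|ΔE| = |5² − 1²|·E_1 = 24·9.807×10^-19 J = 2.35×10^-17 J.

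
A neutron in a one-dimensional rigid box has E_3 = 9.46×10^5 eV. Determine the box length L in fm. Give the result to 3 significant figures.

From E_n = n²h²/(8m_nL²), L = n·h/√(8m_nE_n).
E_3 = 9.46×10^5 eV = 1.515×10^-13 J, so L = 3·6.626×10^-34/√(8·1.675×10^-27·1.515×10^-13) = 4.41×10^-14 m = 44.1 fm.

L = 44.1 fm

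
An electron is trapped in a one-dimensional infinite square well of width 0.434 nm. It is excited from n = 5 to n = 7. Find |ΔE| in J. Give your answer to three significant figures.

|ΔE| = 7.68×10^-18 J

E_1 = h²/(8m_eL²) = 3.199×10^-19 J.
|ΔE| = |5² − 7²|·E_1 = 24·3.199×10^-19 J = 7.68×10^-18 J.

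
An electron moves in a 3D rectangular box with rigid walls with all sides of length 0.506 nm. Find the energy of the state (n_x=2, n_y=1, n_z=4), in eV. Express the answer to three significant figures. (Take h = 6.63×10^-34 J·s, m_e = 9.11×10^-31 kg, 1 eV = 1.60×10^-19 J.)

For a 3D rectangular well E = (h²/8m_e)·Σ n_i²/L_i² = (6.63×10^-34)²/(8·9.11×10^-31) · [2²/(0.506 nm)² + 1²/(0.506 nm)² + 4²/(0.506 nm)²].
Evaluating gives E = 4.947×10^-18 J = 30.9 eV.

E = 30.9 eV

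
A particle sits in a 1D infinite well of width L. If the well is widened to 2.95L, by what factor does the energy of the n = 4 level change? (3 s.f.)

0.115

E_n ∝ 1/L², so the energy scales by 1/2.95² = 0.115.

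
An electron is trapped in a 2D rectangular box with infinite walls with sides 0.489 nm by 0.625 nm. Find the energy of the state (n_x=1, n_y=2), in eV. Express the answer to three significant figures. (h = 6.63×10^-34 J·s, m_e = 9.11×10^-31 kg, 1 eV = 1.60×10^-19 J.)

For a 2D rectangular well E = (h²/8m_e)·Σ n_i²/L_i² = (6.63×10^-34)²/(8·9.11×10^-31) · [1²/(0.489 nm)² + 2²/(0.625 nm)²].
Evaluating gives E = 8.698×10^-19 J = 5.44 eV.

E = 5.44 eV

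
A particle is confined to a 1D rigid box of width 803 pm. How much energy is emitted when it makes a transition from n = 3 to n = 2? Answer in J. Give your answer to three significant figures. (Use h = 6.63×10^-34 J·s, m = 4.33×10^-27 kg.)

E_1 = h²/(8mL²) = 1.968×10^-23 J.
|ΔE| = |3² − 2²|·E_1 = 5·1.968×10^-23 J = 9.84×10^-23 J.

|ΔE| = 9.84×10^-23 J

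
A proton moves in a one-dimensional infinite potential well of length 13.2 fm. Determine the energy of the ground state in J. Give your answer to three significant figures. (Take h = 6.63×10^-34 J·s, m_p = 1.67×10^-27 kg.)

For an infinite well E_n = n²h²/(8m_pL²), so E_1 = h²/(8m_pL²) = (6.63×10^-34)²/(8·1.67×10^-27·(1.32×10^-14 m)²) = 1.888×10^-13 J.

E_1 = 1.89×10^-13 J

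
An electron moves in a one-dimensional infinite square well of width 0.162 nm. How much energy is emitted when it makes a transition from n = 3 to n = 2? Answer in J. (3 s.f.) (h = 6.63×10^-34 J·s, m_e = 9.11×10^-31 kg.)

|ΔE| = 1.15×10^-17 J

E_1 = h²/(8m_eL²) = 2.298×10^-18 J.
|ΔE| = |3² − 2²|·E_1 = 5·2.298×10^-18 J = 1.15×10^-17 J.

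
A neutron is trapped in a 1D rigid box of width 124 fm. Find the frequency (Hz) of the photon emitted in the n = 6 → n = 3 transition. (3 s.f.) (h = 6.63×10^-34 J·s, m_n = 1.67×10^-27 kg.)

f = 8.71×10^19 Hz

E_1 = h²/(8m_nL²) = 2.140×10^-15 J and ΔE = (6² − 3²)E_1 = 5.778×10^-14 J.
f = ΔE/h = 5.778×10^-14/6.63×10^-34 = 8.71×10^19 Hz.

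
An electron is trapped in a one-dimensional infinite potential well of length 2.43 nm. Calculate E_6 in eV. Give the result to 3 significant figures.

E_6 = 2.29 eV

For an infinite well E_n = n²h²/(8m_eL²), so E_1 = h²/(8m_eL²) = (6.626×10^-34)²/(8·9.109×10^-31·(2.43×10^-9 m)²) = 1.020×10^-20 J.
Then E_6 = 6²·E_1 = 36·1.020×10^-20 J = 3.672×10^-19 J.
Converting, E_6 = 3.672×10^-19 J / (1.602×10^-19 J/eV) = 2.29 eV.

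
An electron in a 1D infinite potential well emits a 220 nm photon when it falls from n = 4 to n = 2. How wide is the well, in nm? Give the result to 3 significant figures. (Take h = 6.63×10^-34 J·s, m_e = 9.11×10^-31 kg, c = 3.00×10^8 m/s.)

The photon carries ΔE = hc/λ = 6.63×10^-34·3.00×10^8/2.20×10^-7 m = 9.041×10^-19 J.
Since ΔE = (4² − 2²)E_1, E_1 = 7.534×10^-20 J, and L = h/√(8m_eE_1) = 8.95×10^-10 m = 0.895 nm.

L = 0.895 nm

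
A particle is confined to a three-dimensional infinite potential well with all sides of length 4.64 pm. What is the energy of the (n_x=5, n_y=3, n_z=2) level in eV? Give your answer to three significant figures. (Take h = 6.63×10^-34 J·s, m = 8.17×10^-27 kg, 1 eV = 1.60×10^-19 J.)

For a 3D rectangular well E = (h²/8m)·Σ n_i²/L_i² = (6.63×10^-34)²/(8·8.17×10^-27) · [5²/(4.64 pm)² + 3²/(4.64 pm)² + 2²/(4.64 pm)²].
Evaluating gives E = 1.187×10^-17 J = 74.2 eV.

E = 74.2 eV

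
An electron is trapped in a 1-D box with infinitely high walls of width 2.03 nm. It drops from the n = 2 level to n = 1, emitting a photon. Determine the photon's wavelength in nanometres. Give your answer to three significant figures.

λ = 4.53×10^3 nm

E_1 = h²/(8m_eL²) = 1.462×10^-20 J, so ΔE = (2² − 1²)E_1 = 4.386×10^-20 J.
λ = hc/ΔE = (6.626×10^-34·2.998×10^8)/4.386×10^-20 = 4.53×10^-6 m = 4.53×10^3 nm.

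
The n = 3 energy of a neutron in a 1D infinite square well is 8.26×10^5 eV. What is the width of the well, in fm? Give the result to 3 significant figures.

From E_n = n²h²/(8m_nL²), L = n·h/√(8m_nE_n).
E_3 = 8.26×10^5 eV = 1.323×10^-13 J, so L = 3·6.626×10^-34/√(8·1.675×10^-27·1.323×10^-13) = 4.72×10^-14 m = 47.2 fm.

L = 47.2 fm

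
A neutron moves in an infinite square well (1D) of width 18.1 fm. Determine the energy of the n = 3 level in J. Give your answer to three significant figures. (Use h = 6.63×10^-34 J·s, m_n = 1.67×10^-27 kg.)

E_3 = 9.04×10^-13 J

For an infinite well E_n = n²h²/(8m_nL²), so E_1 = h²/(8m_nL²) = (6.63×10^-34)²/(8·1.67×10^-27·(1.81×10^-14 m)²) = 1.004×10^-13 J.
Then E_3 = 3²·E_1 = 9·1.004×10^-13 J = 9.04×10^-13 J.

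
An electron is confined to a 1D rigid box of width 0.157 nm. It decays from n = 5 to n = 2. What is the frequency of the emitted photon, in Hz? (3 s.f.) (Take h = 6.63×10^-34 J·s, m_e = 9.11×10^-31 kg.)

E_1 = h²/(8m_eL²) = 2.447×10^-18 J and ΔE = (5² − 2²)E_1 = 5.139×10^-17 J.
f = ΔE/h = 5.139×10^-17/6.63×10^-34 = 7.75×10^16 Hz.

f = 7.75×10^16 Hz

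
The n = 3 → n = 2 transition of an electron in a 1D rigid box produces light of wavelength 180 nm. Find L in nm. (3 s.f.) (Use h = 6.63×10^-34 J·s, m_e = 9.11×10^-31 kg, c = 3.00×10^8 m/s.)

L = 0.522 nm

The photon carries ΔE = hc/λ = 6.63×10^-34·3.00×10^8/1.80×10^-7 m = 1.105×10^-18 J.
Since ΔE = (3² − 2²)E_1, E_1 = 2.210×10^-19 J, and L = h/√(8m_eE_1) = 5.22×10^-10 m = 0.522 nm.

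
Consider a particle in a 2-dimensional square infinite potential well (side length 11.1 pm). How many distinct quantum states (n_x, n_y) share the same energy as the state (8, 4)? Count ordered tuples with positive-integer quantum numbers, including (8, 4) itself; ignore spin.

degeneracy = 2

The level has n_x² + n_y² = 80. The ordered positive-integer solutions are (4, 8), (8, 4).
That gives 2 states.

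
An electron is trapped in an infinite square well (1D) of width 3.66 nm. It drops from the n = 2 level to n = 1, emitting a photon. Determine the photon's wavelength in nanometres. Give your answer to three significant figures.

E_1 = h²/(8m_eL²) = 4.498×10^-21 J, so ΔE = (2² − 1²)E_1 = 1.349×10^-20 J.
λ = hc/ΔE = (6.626×10^-34·2.998×10^8)/1.349×10^-20 = 1.47×10^-5 m = 1.47×10^4 nm.

λ = 1.47×10^4 nm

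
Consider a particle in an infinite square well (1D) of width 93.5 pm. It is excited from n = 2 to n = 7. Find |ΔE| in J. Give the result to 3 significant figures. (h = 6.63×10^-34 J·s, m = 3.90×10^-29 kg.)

|ΔE| = 7.25×10^-18 J

E_1 = h²/(8mL²) = 1.612×10^-19 J.
|ΔE| = |2² − 7²|·E_1 = 45·1.612×10^-19 J = 7.25×10^-18 J.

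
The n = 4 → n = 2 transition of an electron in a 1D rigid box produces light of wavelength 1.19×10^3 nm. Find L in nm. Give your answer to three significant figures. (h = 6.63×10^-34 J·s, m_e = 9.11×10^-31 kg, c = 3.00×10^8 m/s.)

The photon carries ΔE = hc/λ = 6.63×10^-34·3.00×10^8/1.19×10^-6 m = 1.671×10^-19 J.
Since ΔE = (4² − 2²)E_1, E_1 = 1.393×10^-20 J, and L = h/√(8m_eE_1) = 2.08×10^-9 m = 2.08 nm.

L = 2.08 nm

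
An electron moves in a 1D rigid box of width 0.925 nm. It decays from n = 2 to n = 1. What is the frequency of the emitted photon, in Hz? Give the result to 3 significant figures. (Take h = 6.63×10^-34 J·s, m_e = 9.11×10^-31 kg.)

f = 3.19×10^14 Hz

E_1 = h²/(8m_eL²) = 7.049×10^-20 J and ΔE = (2² − 1²)E_1 = 2.115×10^-19 J.
f = ΔE/h = 2.115×10^-19/6.63×10^-34 = 3.19×10^14 Hz.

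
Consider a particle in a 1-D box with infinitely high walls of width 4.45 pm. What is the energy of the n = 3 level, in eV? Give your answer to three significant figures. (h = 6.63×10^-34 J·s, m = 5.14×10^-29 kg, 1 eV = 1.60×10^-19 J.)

E_3 = 3.04×10^3 eV

For an infinite well E_n = n²h²/(8mL²), so E_1 = h²/(8mL²) = (6.63×10^-34)²/(8·5.14×10^-29·(4.45×10^-12 m)²) = 5.398×10^-17 J.
Then E_3 = 3²·E_1 = 9·5.398×10^-17 J = 4.858×10^-16 J.
Converting, E_3 = 4.858×10^-16 J / (1.60×10^-19 J/eV) = 3.04×10^3 eV.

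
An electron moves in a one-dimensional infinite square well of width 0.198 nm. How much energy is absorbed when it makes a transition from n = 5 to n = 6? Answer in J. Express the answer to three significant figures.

E_1 = h²/(8m_eL²) = 1.537×10^-18 J.
|ΔE| = |5² − 6²|·E_1 = 11·1.537×10^-18 J = 1.69×10^-17 J.

|ΔE| = 1.69×10^-17 J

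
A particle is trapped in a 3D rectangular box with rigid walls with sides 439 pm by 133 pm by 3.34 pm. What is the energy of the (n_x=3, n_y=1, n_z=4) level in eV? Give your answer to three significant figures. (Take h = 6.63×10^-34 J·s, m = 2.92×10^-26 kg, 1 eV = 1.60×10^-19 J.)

E = 16.9 eV

For a 3D rectangular well E = (h²/8m)·Σ n_i²/L_i² = (6.63×10^-34)²/(8·2.92×10^-26) · [3²/(439 pm)² + 1²/(133 pm)² + 4²/(3.34 pm)²].
Evaluating gives E = 2.699×10^-18 J = 16.9 eV.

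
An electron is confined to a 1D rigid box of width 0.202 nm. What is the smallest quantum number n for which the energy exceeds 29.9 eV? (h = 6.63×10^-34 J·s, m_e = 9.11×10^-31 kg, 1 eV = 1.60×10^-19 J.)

n = 2

E_1 = h²/(8m_eL²) = 1.478×10^-18 J = 9.238 eV.
Need n² > 29.9/9.238 = 3.237, i.e. n > 1.799.
The smallest integer satisfying this is n = 2.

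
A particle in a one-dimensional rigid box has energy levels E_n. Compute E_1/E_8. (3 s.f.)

E_n ∝ n², so E_1/E_8 = 1²/8² = 1/64 = 0.0156.

0.0156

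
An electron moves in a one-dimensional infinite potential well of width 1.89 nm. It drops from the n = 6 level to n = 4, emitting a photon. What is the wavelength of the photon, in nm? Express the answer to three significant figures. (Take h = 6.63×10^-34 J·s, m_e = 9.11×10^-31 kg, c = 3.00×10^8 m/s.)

λ = 589 nm

E_1 = h²/(8m_eL²) = 1.688×10^-20 J, so ΔE = (6² − 4²)E_1 = 3.376×10^-19 J.
λ = hc/ΔE = (6.63×10^-34·3.00×10^8)/3.376×10^-19 = 5.89×10^-7 m = 589 nm.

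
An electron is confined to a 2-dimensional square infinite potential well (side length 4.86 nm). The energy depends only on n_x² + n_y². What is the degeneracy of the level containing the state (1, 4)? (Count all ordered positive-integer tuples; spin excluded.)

degeneracy = 2

The level has n_x² + n_y² = 17. The ordered positive-integer solutions are (1, 4), (4, 1).
That gives 2 states.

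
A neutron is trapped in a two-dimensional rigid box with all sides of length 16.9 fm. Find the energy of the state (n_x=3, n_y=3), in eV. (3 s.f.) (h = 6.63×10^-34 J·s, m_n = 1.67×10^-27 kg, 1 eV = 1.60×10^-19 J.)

For a 2D rectangular well E = (h²/8m_n)·Σ n_i²/L_i² = (6.63×10^-34)²/(8·1.67×10^-27) · [3²/(16.9 fm)² + 3²/(16.9 fm)²].
Evaluating gives E = 2.074×10^-12 J = 1.30×10^7 eV.

E = 1.30×10^7 eV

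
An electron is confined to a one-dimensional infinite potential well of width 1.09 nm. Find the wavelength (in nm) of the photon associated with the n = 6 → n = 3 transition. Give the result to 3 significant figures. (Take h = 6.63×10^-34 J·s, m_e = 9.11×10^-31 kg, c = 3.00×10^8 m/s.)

λ = 145 nm

E_1 = h²/(8m_eL²) = 5.077×10^-20 J, so ΔE = (6² − 3²)E_1 = 1.371×10^-18 J.
λ = hc/ΔE = (6.63×10^-34·3.00×10^8)/1.371×10^-18 = 1.45×10^-7 m = 145 nm.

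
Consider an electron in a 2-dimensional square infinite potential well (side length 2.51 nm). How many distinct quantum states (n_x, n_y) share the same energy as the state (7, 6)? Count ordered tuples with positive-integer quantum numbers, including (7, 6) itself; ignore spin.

The level has n_x² + n_y² = 85. The ordered positive-integer solutions are (2, 9), (6, 7), (7, 6), (9, 2).
That gives 4 states.

degeneracy = 4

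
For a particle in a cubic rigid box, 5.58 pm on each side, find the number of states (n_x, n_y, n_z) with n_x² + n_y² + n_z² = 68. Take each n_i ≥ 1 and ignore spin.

The level has n_x² + n_y² + n_z² = 68. The ordered positive-integer solutions are (4, 4, 6), (4, 6, 4), (6, 4, 4).
That gives 3 states.

degeneracy = 3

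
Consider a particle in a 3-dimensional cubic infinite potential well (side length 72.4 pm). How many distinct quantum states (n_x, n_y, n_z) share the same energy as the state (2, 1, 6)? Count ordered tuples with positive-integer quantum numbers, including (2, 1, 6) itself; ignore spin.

The level has n_x² + n_y² + n_z² = 41. The ordered positive-integer solutions are (1, 2, 6), (1, 6, 2), (2, 1, 6), (2, 6, 1), (3, 4, 4), (4, 3, 4), (4, 4, 3), (6, 1, 2), (6, 2, 1).
That gives 9 states.

degeneracy = 9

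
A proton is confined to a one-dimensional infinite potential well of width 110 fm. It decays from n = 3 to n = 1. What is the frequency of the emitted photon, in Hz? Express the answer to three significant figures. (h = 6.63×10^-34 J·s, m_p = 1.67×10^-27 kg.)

f = 3.28×10^19 Hz

E_1 = h²/(8m_pL²) = 2.719×10^-15 J and ΔE = (3² − 1²)E_1 = 2.175×10^-14 J.
f = ΔE/h = 2.175×10^-14/6.63×10^-34 = 3.28×10^19 Hz.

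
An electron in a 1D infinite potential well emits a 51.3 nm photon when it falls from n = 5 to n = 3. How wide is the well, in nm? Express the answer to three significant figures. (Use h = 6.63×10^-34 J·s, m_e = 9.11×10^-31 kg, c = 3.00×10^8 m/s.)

The photon carries ΔE = hc/λ = 6.63×10^-34·3.00×10^8/5.13×10^-8 m = 3.877×10^-18 J.
Since ΔE = (5² − 3²)E_1, E_1 = 2.423×10^-19 J, and L = h/√(8m_eE_1) = 4.99×10^-10 m = 0.499 nm.

L = 0.499 nm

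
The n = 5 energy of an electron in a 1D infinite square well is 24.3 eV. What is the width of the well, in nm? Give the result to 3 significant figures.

L = 0.622 nm

From E_n = n²h²/(8m_eL²), L = n·h/√(8m_eE_n).
E_5 = 24.3 eV = 3.893×10^-18 J, so L = 5·6.626×10^-34/√(8·9.109×10^-31·3.893×10^-18) = 6.22×10^-10 m = 0.622 nm.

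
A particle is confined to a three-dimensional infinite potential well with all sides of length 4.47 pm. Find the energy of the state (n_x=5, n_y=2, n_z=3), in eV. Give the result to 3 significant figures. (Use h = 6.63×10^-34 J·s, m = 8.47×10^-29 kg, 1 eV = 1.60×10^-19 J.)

For a 3D rectangular well E = (h²/8m)·Σ n_i²/L_i² = (6.63×10^-34)²/(8·8.47×10^-29) · [5²/(4.47 pm)² + 2²/(4.47 pm)² + 3²/(4.47 pm)²].
Evaluating gives E = 1.234×10^-15 J = 7.71×10^3 eV.

E = 7.71×10^3 eV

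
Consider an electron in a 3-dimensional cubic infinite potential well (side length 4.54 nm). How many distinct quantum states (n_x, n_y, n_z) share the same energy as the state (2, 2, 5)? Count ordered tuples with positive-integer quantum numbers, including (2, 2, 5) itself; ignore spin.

The level has n_x² + n_y² + n_z² = 33. The ordered positive-integer solutions are (1, 4, 4), (2, 2, 5), (2, 5, 2), (4, 1, 4), (4, 4, 1), (5, 2, 2).
That gives 6 states.

degeneracy = 6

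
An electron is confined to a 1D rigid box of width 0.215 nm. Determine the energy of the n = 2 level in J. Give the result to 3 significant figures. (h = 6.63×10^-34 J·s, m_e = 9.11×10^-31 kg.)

E_2 = 5.22×10^-18 J

For an infinite well E_n = n²h²/(8m_eL²), so E_1 = h²/(8m_eL²) = (6.63×10^-34)²/(8·9.11×10^-31·(2.15×10^-10 m)²) = 1.305×10^-18 J.
Then E_2 = 2²·E_1 = 4·1.305×10^-18 J = 5.22×10^-18 J.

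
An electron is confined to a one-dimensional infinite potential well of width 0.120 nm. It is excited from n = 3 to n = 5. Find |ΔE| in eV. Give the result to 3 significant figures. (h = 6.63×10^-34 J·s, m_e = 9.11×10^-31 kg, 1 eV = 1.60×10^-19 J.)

E_1 = h²/(8m_eL²) = 4.188×10^-18 J.
|ΔE| = |3² − 5²|·E_1 = 16·4.188×10^-18 J = 6.701×10^-17 J = 419 eV.

|ΔE| = 419 eV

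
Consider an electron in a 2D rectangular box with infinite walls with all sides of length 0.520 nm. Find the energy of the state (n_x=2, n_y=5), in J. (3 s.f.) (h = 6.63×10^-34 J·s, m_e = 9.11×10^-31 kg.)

For a 2D rectangular well E = (h²/8m_e)·Σ n_i²/L_i² = (6.63×10^-34)²/(8·9.11×10^-31) · [2²/(0.520 nm)² + 5²/(0.520 nm)²].
Evaluating gives E = 6.47×10^-18 J.

E = 6.47×10^-18 J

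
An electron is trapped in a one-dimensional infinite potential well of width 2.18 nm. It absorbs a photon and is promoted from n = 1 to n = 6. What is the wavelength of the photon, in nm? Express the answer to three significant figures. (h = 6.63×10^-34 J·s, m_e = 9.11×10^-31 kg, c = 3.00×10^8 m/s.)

E_1 = h²/(8m_eL²) = 1.269×10^-20 J, so ΔE = (6² − 1²)E_1 = 4.441×10^-19 J.
λ = hc/ΔE = (6.63×10^-34·3.00×10^8)/4.441×10^-19 = 4.48×10^-7 m = 448 nm.

λ = 448 nm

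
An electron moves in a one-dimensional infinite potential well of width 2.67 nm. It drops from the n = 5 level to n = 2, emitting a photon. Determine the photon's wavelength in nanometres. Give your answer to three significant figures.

E_1 = h²/(8m_eL²) = 8.451×10^-21 J, so ΔE = (5² − 2²)E_1 = 1.775×10^-19 J.
λ = hc/ΔE = (6.626×10^-34·2.998×10^8)/1.775×10^-19 = 1.12×10^-6 m = 1.12×10^3 nm.

λ = 1.12×10^3 nm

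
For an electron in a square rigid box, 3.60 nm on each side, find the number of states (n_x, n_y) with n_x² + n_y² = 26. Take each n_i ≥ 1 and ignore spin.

The level has n_x² + n_y² = 26. The ordered positive-integer solutions are (1, 5), (5, 1).
That gives 2 states.

degeneracy = 2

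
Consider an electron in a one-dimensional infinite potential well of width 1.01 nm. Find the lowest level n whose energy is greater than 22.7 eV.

E_1 = h²/(8m_eL²) = 5.906×10^-20 J = 0.3687 eV.
Need n² > 22.7/0.3687 = 61.57, i.e. n > 7.847.
The smallest integer satisfying this is n = 8.

n = 8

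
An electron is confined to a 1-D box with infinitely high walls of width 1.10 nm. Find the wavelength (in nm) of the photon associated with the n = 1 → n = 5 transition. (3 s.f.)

λ = 166 nm

E_1 = h²/(8m_eL²) = 4.979×10^-20 J, so ΔE = (5² − 1²)E_1 = 1.195×10^-18 J.
λ = hc/ΔE = (6.626×10^-34·2.998×10^8)/1.195×10^-18 = 1.66×10^-7 m = 166 nm.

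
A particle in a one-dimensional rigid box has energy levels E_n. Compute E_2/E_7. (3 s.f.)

E_n ∝ n², so E_2/E_7 = 2²/7² = 4/49 = 0.0816.

0.0816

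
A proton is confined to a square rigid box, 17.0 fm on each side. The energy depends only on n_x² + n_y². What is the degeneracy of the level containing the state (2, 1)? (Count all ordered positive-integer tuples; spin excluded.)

degeneracy = 2

The level has n_x² + n_y² = 5. The ordered positive-integer solutions are (1, 2), (2, 1).
That gives 2 states.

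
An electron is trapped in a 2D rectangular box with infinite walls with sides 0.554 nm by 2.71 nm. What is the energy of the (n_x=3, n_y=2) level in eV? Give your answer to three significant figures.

For a 2D rectangular well E = (h²/8m_e)·Σ n_i²/L_i² = (6.626×10^-34)²/(8·9.109×10^-31) · [3²/(0.554 nm)² + 2²/(2.71 nm)²].
Evaluating gives E = 1.800×10^-18 J = 11.2 eV.

E = 11.2 eV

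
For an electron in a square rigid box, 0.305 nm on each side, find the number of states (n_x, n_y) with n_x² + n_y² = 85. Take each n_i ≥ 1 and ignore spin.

degeneracy = 4

The level has n_x² + n_y² = 85. The ordered positive-integer solutions are (2, 9), (6, 7), (7, 6), (9, 2).
That gives 4 states.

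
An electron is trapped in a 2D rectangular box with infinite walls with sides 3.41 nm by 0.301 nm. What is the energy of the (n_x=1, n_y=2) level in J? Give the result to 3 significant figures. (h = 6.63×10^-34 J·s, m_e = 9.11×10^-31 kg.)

For a 2D rectangular well E = (h²/8m_e)·Σ n_i²/L_i² = (6.63×10^-34)²/(8·9.11×10^-31) · [1²/(3.41 nm)² + 2²/(0.301 nm)²].
Evaluating gives E = 2.67×10^-18 J.

E = 2.67×10^-18 J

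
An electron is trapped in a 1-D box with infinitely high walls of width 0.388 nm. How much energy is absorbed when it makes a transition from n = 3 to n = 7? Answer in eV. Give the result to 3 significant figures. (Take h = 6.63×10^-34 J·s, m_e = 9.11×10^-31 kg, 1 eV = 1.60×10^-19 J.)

E_1 = h²/(8m_eL²) = 4.006×10^-19 J.
|ΔE| = |3² − 7²|·E_1 = 40·4.006×10^-19 J = 1.602×10^-17 J = 100 eV.

|ΔE| = 100 eV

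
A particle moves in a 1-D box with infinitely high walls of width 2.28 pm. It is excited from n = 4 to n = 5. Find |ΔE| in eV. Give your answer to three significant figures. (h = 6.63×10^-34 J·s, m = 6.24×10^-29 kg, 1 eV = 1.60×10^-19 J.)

E_1 = h²/(8mL²) = 1.694×10^-16 J.
|ΔE| = |4² − 5²|·E_1 = 9·1.694×10^-16 J = 1.525×10^-15 J = 9.53×10^3 eV.

|ΔE| = 9.53×10^3 eV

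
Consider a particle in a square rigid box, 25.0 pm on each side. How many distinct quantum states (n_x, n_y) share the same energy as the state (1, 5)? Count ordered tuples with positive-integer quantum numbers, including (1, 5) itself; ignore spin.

degeneracy = 2

The level has n_x² + n_y² = 26. The ordered positive-integer solutions are (1, 5), (5, 1).
That gives 2 states.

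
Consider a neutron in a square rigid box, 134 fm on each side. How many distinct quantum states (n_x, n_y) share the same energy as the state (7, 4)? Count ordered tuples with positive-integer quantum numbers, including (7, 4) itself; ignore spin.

degeneracy = 4

The level has n_x² + n_y² = 65. The ordered positive-integer solutions are (1, 8), (4, 7), (7, 4), (8, 1).
That gives 4 states.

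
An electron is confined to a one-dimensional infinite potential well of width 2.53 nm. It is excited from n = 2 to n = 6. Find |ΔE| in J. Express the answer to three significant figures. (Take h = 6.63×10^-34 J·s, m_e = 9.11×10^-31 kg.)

|ΔE| = 3.02×10^-19 J

E_1 = h²/(8m_eL²) = 9.423×10^-21 J.
|ΔE| = |2² − 6²|·E_1 = 32·9.423×10^-21 J = 3.02×10^-19 J.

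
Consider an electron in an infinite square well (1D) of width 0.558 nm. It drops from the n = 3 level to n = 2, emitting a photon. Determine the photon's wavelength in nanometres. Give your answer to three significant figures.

λ = 205 nm

E_1 = h²/(8m_eL²) = 1.935×10^-19 J, so ΔE = (3² − 2²)E_1 = 9.675×10^-19 J.
λ = hc/ΔE = (6.626×10^-34·2.998×10^8)/9.675×10^-19 = 2.05×10^-7 m = 205 nm.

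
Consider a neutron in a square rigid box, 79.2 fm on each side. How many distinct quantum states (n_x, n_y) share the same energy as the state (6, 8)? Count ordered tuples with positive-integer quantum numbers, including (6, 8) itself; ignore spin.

The level has n_x² + n_y² = 100. The ordered positive-integer solutions are (6, 8), (8, 6).
That gives 2 states.

degeneracy = 2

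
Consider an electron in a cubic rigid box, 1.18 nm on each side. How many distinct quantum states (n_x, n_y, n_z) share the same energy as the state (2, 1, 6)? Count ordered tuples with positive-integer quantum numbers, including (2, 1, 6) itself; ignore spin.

The level has n_x² + n_y² + n_z² = 41. The ordered positive-integer solutions are (1, 2, 6), (1, 6, 2), (2, 1, 6), (2, 6, 1), (3, 4, 4), (4, 3, 4), (4, 4, 3), (6, 1, 2), (6, 2, 1).
That gives 9 states.

degeneracy = 9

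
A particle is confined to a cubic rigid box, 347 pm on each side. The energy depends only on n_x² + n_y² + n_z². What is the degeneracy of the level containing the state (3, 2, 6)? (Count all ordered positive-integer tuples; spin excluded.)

degeneracy = 6

The level has n_x² + n_y² + n_z² = 49. The ordered positive-integer solutions are (2, 3, 6), (2, 6, 3), (3, 2, 6), (3, 6, 2), (6, 2, 3), (6, 3, 2).
That gives 6 states.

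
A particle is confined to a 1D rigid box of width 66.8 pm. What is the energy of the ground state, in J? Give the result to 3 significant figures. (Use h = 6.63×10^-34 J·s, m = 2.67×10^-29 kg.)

E_1 = 4.61×10^-19 J

For an infinite well E_n = n²h²/(8mL²), so E_1 = h²/(8mL²) = (6.63×10^-34)²/(8·2.67×10^-29·(6.68×10^-11 m)²) = 4.612×10^-19 J.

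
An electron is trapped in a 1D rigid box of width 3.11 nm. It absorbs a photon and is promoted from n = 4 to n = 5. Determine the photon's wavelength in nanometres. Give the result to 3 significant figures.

λ = 3.54×10^3 nm

E_1 = h²/(8m_eL²) = 6.229×10^-21 J, so ΔE = (5² − 4²)E_1 = 5.606×10^-20 J.
λ = hc/ΔE = (6.626×10^-34·2.998×10^8)/5.606×10^-20 = 3.54×10^-6 m = 3.54×10^3 nm.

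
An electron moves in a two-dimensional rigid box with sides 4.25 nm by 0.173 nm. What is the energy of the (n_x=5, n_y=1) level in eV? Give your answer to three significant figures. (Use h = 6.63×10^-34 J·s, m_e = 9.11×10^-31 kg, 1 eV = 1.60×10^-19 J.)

E = 13.1 eV

For a 2D rectangular well E = (h²/8m_e)·Σ n_i²/L_i² = (6.63×10^-34)²/(8·9.11×10^-31) · [5²/(4.25 nm)² + 1²/(0.173 nm)²].
Evaluating gives E = 2.099×10^-18 J = 13.1 eV.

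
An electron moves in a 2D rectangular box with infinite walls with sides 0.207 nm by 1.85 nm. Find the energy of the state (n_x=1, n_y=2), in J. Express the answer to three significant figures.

For a 2D rectangular well E = (h²/8m_e)·Σ n_i²/L_i² = (6.626×10^-34)²/(8·9.109×10^-31) · [1²/(0.207 nm)² + 2²/(1.85 nm)²].
Evaluating gives E = 1.48×10^-18 J.

E = 1.48×10^-18 J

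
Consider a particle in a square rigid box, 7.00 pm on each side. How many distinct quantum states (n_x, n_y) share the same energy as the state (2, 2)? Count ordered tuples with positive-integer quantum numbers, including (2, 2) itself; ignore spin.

The level has n_x² + n_y² = 8. The ordered positive-integer solutions are (2, 2).
That gives 1 state.

degeneracy = 1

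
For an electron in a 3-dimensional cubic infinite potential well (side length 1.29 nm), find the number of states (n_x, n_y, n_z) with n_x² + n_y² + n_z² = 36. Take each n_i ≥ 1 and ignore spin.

degeneracy = 3

The level has n_x² + n_y² + n_z² = 36. The ordered positive-integer solutions are (2, 4, 4), (4, 2, 4), (4, 4, 2).
That gives 3 states.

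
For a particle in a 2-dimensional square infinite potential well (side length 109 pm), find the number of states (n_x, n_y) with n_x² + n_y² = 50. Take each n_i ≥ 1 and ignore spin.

The level has n_x² + n_y² = 50. The ordered positive-integer solutions are (1, 7), (5, 5), (7, 1).
That gives 3 states.

degeneracy = 3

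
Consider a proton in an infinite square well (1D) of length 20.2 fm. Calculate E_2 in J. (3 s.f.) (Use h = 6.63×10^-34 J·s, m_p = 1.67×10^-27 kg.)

For an infinite well E_n = n²h²/(8m_pL²), so E_1 = h²/(8m_pL²) = (6.63×10^-34)²/(8·1.67×10^-27·(2.02×10^-14 m)²) = 8.063×10^-14 J.
Then E_2 = 2²·E_1 = 4·8.063×10^-14 J = 3.23×10^-13 J.

E_2 = 3.23×10^-13 J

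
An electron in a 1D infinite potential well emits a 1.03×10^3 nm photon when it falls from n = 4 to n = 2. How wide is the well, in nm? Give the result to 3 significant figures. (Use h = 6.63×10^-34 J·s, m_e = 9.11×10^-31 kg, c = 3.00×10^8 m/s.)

The photon carries ΔE = hc/λ = 6.63×10^-34·3.00×10^8/1.03×10^-6 m = 1.931×10^-19 J.
Since ΔE = (4² − 2²)E_1, E_1 = 1.609×10^-20 J, and L = h/√(8m_eE_1) = 1.94×10^-9 m = 1.94 nm.

L = 1.94 nm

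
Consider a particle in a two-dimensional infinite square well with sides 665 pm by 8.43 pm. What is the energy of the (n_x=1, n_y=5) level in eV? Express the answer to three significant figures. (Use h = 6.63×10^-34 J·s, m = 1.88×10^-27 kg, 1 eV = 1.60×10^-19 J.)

For a 2D rectangular well E = (h²/8m)·Σ n_i²/L_i² = (6.63×10^-34)²/(8·1.88×10^-27) · [1²/(665 pm)² + 5²/(8.43 pm)²].
Evaluating gives E = 1.028×10^-17 J = 64.3 eV.

E = 64.3 eV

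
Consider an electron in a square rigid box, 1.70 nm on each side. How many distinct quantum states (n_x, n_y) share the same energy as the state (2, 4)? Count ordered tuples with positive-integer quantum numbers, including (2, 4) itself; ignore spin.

degeneracy = 2

The level has n_x² + n_y² = 20. The ordered positive-integer solutions are (2, 4), (4, 2).
That gives 2 states.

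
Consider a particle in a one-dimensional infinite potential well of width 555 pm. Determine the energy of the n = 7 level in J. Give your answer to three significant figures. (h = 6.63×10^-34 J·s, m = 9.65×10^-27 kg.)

For an infinite well E_n = n²h²/(8mL²), so E_1 = h²/(8mL²) = (6.63×10^-34)²/(8·9.65×10^-27·(5.55×10^-10 m)²) = 1.849×10^-23 J.
Then E_7 = 7²·E_1 = 49·1.849×10^-23 J = 9.06×10^-22 J.

E_7 = 9.06×10^-22 J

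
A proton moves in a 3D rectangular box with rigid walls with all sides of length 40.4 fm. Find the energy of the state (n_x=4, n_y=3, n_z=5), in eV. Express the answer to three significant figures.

For a 3D rectangular well E = (h²/8m_p)·Σ n_i²/L_i² = (6.626×10^-34)²/(8·1.673×10^-27) · [4²/(40.4 fm)² + 3²/(40.4 fm)² + 5²/(40.4 fm)²].
Evaluating gives E = 1.005×10^-12 J = 6.27×10^6 eV.

E = 6.27×10^6 eV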